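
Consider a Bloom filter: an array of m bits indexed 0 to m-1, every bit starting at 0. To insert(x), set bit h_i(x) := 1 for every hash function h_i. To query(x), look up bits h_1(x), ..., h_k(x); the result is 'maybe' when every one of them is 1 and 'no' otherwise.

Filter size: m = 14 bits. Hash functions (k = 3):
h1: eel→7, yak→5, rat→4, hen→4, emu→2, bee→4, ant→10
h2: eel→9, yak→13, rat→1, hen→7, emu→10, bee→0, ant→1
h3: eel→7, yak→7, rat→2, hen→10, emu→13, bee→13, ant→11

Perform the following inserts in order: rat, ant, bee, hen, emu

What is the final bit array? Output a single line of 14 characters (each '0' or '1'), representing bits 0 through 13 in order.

Answer: 11101001001101

Derivation:
Start: bits=00000000000000
After insert 'rat': sets bits 1 2 4 -> bits=01101000000000
After insert 'ant': sets bits 1 10 11 -> bits=01101000001100
After insert 'bee': sets bits 0 4 13 -> bits=11101000001101
After insert 'hen': sets bits 4 7 10 -> bits=11101001001101
After insert 'emu': sets bits 2 10 13 -> bits=11101001001101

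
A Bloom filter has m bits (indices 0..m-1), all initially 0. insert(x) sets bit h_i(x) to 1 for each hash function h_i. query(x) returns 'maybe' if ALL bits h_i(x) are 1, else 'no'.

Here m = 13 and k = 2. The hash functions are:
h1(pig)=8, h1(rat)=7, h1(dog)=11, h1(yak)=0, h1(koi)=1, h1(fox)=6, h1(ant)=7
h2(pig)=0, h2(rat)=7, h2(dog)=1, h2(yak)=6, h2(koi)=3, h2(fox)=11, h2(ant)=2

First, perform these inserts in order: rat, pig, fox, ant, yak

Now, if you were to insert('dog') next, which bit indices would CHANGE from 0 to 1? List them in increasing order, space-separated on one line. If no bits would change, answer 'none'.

Start: bits=0000000000000
After insert 'rat': sets bits 7 -> bits=0000000100000
After insert 'pig': sets bits 0 8 -> bits=1000000110000
After insert 'fox': sets bits 6 11 -> bits=1000001110010
After insert 'ant': sets bits 2 7 -> bits=1010001110010
After insert 'yak': sets bits 0 6 -> bits=1010001110010
insert 'dog' would touch bits 1 11; currently bit1=0, bit11=1
Bits that are 0 among those (would change 0->1): 1

Answer: 1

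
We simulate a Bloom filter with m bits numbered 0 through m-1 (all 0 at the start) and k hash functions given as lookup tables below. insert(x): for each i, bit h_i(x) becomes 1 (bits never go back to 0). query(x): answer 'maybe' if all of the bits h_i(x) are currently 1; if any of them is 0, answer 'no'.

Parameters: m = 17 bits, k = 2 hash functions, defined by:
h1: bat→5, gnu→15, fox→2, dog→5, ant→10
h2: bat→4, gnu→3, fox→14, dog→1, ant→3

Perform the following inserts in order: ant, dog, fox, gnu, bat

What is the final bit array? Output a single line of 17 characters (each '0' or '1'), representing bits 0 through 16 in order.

Answer: 01111100001000110

Derivation:
Start: bits=00000000000000000
After insert 'ant': sets bits 3 10 -> bits=00010000001000000
After insert 'dog': sets bits 1 5 -> bits=01010100001000000
After insert 'fox': sets bits 2 14 -> bits=01110100001000100
After insert 'gnu': sets bits 3 15 -> bits=01110100001000110
After insert 'bat': sets bits 4 5 -> bits=01111100001000110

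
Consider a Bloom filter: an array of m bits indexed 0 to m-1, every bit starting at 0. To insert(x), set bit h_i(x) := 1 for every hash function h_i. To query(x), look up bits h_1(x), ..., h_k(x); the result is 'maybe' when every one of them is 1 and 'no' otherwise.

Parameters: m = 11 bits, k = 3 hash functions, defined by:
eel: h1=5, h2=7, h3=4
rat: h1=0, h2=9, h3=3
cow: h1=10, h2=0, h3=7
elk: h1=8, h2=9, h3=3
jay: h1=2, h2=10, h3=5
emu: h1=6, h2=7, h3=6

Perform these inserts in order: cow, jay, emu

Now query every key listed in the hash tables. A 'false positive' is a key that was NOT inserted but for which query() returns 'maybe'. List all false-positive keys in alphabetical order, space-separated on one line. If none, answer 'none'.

Start: bits=00000000000
After insert 'cow': sets bits 0 7 10 -> bits=10000001001
After insert 'jay': sets bits 2 5 10 -> bits=10100101001
After insert 'emu': sets bits 6 7 -> bits=10100111001
Not inserted: eel elk rat — query each against bits=10100111001:
query eel: checks bit4=0, bit5=1, bit7=1 (has a 0) -> no => not a false positive
query elk: checks bit3=0, bit8=0, bit9=0 (has a 0) -> no => not a false positive
query rat: checks bit0=1, bit3=0, bit9=0 (has a 0) -> no => not a false positive
False positives (alphabetical): none

Answer: none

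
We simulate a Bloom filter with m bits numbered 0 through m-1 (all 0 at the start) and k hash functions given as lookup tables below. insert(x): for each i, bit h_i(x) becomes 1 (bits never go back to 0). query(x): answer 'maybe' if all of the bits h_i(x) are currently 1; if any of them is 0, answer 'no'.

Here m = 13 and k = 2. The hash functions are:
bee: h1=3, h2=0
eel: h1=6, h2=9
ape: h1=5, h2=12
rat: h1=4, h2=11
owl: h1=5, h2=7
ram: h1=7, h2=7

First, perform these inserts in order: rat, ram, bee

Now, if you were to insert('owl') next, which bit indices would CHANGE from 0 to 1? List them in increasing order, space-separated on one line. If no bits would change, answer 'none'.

Start: bits=0000000000000
After insert 'rat': sets bits 4 11 -> bits=0000100000010
After insert 'ram': sets bits 7 -> bits=0000100100010
After insert 'bee': sets bits 0 3 -> bits=1001100100010
insert 'owl' would touch bits 5 7; currently bit5=0, bit7=1
Bits that are 0 among those (would change 0->1): 5

Answer: 5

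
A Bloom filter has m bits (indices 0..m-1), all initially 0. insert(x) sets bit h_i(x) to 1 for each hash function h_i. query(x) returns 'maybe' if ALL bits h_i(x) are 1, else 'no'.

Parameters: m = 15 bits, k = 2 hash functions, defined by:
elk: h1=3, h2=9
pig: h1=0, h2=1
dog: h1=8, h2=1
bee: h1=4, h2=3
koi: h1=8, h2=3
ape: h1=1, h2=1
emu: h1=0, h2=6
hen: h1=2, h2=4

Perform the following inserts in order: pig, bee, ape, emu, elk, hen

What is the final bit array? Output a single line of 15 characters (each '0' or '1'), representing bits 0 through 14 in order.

Answer: 111110100100000

Derivation:
Start: bits=000000000000000
After insert 'pig': sets bits 0 1 -> bits=110000000000000
After insert 'bee': sets bits 3 4 -> bits=110110000000000
After insert 'ape': sets bits 1 -> bits=110110000000000
After insert 'emu': sets bits 0 6 -> bits=110110100000000
After insert 'elk': sets bits 3 9 -> bits=110110100100000
After insert 'hen': sets bits 2 4 -> bits=111110100100000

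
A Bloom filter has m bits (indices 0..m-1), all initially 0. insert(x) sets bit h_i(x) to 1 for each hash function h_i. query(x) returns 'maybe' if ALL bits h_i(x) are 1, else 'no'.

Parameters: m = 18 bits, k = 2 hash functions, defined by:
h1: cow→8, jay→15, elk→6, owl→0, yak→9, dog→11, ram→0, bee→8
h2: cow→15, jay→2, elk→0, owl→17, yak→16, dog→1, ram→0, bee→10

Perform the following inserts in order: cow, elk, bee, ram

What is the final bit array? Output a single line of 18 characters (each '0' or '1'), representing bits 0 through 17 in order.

Start: bits=000000000000000000
After insert 'cow': sets bits 8 15 -> bits=000000001000000100
After insert 'elk': sets bits 0 6 -> bits=100000101000000100
After insert 'bee': sets bits 8 10 -> bits=100000101010000100
After insert 'ram': sets bits 0 -> bits=100000101010000100

Answer: 100000101010000100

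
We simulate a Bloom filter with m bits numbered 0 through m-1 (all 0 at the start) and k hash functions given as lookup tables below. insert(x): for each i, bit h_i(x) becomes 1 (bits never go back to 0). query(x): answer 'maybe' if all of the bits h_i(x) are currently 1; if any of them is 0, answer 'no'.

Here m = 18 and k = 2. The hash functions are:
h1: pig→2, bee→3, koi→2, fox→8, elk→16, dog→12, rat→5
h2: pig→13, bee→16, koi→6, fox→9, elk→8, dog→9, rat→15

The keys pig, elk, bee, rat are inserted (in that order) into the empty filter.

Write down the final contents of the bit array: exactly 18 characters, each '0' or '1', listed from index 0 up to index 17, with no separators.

Start: bits=000000000000000000
After insert 'pig': sets bits 2 13 -> bits=001000000000010000
After insert 'elk': sets bits 8 16 -> bits=001000001000010010
After insert 'bee': sets bits 3 16 -> bits=001100001000010010
After insert 'rat': sets bits 5 15 -> bits=001101001000010110

Answer: 001101001000010110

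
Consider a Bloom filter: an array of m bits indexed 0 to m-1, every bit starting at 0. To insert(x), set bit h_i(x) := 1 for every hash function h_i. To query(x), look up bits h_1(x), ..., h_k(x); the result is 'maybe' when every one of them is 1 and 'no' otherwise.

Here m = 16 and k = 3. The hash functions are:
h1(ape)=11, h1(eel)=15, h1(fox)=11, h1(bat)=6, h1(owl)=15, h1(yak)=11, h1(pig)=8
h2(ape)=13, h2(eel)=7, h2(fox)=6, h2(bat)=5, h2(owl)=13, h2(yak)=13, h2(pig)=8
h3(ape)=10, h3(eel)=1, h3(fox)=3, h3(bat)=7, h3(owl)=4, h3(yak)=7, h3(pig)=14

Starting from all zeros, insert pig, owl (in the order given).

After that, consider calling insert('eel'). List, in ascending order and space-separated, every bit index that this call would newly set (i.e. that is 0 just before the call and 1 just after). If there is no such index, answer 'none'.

Answer: 1 7

Derivation:
Start: bits=0000000000000000
After insert 'pig': sets bits 8 14 -> bits=0000000010000010
After insert 'owl': sets bits 4 13 15 -> bits=0000100010000111
insert 'eel' would touch bits 1 7 15; currently bit1=0, bit7=0, bit15=1
Bits that are 0 among those (would change 0->1): 1 7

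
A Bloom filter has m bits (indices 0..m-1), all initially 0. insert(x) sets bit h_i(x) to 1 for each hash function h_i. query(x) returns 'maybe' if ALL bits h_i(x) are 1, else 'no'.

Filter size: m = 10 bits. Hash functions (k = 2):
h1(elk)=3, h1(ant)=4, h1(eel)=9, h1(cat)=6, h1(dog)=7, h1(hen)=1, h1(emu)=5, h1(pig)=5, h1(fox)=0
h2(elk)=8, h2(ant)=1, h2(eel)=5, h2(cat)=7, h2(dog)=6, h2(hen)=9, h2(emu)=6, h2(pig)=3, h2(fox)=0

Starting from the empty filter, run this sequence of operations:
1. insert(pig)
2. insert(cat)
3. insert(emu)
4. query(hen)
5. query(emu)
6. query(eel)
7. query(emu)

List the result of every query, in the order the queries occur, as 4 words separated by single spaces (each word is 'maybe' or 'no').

Answer: no maybe no maybe

Derivation:
Start: bits=0000000000
Op 1: insert pig -> sets bits 3 5 -> bits=0001010000
Op 2: insert cat -> sets bits 6 7 -> bits=0001011100
Op 3: insert emu -> sets bits 5 6 -> bits=0001011100
Op 4: query hen -> checks bit1=0, bit9=0 (has a 0) -> no
Op 5: query emu -> checks bit5=1, bit6=1 (all 1) -> maybe
Op 6: query eel -> checks bit5=1, bit9=0 (has a 0) -> no
Op 7: query emu -> checks bit5=1, bit6=1 (all 1) -> maybe
Query results in order: no maybe no maybe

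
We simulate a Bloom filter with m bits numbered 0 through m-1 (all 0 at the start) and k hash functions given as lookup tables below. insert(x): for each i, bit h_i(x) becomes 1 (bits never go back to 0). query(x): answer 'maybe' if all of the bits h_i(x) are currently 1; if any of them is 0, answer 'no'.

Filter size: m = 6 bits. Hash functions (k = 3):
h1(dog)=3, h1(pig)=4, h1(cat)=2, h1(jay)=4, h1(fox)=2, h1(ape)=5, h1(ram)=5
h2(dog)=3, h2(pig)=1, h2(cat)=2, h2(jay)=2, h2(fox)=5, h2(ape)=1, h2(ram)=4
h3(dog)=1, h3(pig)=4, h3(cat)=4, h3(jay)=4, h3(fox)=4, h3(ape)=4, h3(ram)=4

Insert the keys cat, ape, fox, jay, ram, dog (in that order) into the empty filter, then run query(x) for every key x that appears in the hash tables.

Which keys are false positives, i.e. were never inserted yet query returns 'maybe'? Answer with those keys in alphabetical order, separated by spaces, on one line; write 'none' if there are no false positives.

Start: bits=000000
After insert 'cat': sets bits 2 4 -> bits=001010
After insert 'ape': sets bits 1 4 5 -> bits=011011
After insert 'fox': sets bits 2 4 5 -> bits=011011
After insert 'jay': sets bits 2 4 -> bits=011011
After insert 'ram': sets bits 4 5 -> bits=011011
After insert 'dog': sets bits 1 3 -> bits=011111
Not inserted: pig — query each against bits=011111:
query pig: checks bit1=1, bit4=1 (all 1) -> maybe => FALSE POSITIVE
False positives (alphabetical): pig

Answer: pig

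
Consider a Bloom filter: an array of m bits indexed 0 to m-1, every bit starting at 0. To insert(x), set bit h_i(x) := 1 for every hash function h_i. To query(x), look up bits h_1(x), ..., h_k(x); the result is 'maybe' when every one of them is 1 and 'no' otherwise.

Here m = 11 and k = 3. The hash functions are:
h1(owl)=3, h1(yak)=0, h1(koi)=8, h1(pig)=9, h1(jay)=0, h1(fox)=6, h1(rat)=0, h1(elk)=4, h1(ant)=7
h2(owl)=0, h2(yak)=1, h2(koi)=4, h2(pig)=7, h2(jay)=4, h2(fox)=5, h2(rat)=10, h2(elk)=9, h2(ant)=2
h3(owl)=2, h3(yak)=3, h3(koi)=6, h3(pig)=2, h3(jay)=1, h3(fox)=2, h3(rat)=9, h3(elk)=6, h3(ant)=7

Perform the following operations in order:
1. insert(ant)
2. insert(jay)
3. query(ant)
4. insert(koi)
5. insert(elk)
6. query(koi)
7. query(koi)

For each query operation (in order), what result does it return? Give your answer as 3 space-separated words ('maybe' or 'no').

Start: bits=00000000000
Op 1: insert ant -> sets bits 2 7 -> bits=00100001000
Op 2: insert jay -> sets bits 0 1 4 -> bits=11101001000
Op 3: query ant -> checks bit2=1, bit7=1 (all 1) -> maybe
Op 4: insert koi -> sets bits 4 6 8 -> bits=11101011100
Op 5: insert elk -> sets bits 4 6 9 -> bits=11101011110
Op 6: query koi -> checks bit4=1, bit6=1, bit8=1 (all 1) -> maybe
Op 7: query koi -> checks bit4=1, bit6=1, bit8=1 (all 1) -> maybe
Query results in order: maybe maybe maybe

Answer: maybe maybe maybe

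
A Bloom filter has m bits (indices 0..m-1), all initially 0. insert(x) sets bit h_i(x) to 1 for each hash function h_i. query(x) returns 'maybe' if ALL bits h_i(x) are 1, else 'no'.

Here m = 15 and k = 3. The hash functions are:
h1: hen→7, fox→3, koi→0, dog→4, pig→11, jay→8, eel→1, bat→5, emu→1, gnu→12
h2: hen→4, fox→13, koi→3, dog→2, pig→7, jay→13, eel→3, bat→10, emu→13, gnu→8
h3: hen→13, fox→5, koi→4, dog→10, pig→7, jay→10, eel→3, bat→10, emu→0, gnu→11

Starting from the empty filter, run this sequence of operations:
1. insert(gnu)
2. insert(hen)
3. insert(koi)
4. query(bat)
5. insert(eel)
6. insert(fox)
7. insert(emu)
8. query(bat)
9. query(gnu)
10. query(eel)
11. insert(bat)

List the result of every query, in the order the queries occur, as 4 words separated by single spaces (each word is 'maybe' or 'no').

Start: bits=000000000000000
Op 1: insert gnu -> sets bits 8 11 12 -> bits=000000001001100
Op 2: insert hen -> sets bits 4 7 13 -> bits=000010011001110
Op 3: insert koi -> sets bits 0 3 4 -> bits=100110011001110
Op 4: query bat -> checks bit5=0, bit10=0 (has a 0) -> no
Op 5: insert eel -> sets bits 1 3 -> bits=110110011001110
Op 6: insert fox -> sets bits 3 5 13 -> bits=110111011001110
Op 7: insert emu -> sets bits 0 1 13 -> bits=110111011001110
Op 8: query bat -> checks bit5=1, bit10=0 (has a 0) -> no
Op 9: query gnu -> checks bit8=1, bit11=1, bit12=1 (all 1) -> maybe
Op 10: query eel -> checks bit1=1, bit3=1 (all 1) -> maybe
Op 11: insert bat -> sets bits 5 10 -> bits=110111011011110
Query results in order: no no maybe maybe

Answer: no no maybe maybe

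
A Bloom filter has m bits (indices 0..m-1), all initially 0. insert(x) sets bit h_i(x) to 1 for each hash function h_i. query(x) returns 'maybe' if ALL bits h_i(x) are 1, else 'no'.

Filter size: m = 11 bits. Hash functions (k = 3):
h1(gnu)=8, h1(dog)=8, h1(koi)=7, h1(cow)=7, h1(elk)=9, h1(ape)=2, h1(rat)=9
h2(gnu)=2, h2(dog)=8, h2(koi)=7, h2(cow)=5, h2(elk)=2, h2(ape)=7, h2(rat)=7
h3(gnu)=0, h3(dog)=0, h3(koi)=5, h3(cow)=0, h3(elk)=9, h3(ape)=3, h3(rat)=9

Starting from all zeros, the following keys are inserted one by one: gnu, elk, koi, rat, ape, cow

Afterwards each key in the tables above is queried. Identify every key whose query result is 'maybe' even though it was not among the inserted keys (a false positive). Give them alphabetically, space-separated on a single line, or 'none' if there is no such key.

Answer: dog

Derivation:
Start: bits=00000000000
After insert 'gnu': sets bits 0 2 8 -> bits=10100000100
After insert 'elk': sets bits 2 9 -> bits=10100000110
After insert 'koi': sets bits 5 7 -> bits=10100101110
After insert 'rat': sets bits 7 9 -> bits=10100101110
After insert 'ape': sets bits 2 3 7 -> bits=10110101110
After insert 'cow': sets bits 0 5 7 -> bits=10110101110
Not inserted: dog — query each against bits=10110101110:
query dog: checks bit0=1, bit8=1 (all 1) -> maybe => FALSE POSITIVE
False positives (alphabetical): dog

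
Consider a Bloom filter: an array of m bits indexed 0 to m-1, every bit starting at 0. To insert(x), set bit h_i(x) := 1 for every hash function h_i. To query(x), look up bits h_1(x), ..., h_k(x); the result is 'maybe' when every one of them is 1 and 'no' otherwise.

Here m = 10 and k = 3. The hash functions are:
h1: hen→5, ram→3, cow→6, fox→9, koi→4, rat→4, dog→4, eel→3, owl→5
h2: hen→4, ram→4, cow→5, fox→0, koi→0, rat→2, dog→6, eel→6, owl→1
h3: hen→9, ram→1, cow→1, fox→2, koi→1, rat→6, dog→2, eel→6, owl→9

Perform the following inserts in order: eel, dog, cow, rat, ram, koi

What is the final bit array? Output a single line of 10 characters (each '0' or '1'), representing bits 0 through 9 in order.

Start: bits=0000000000
After insert 'eel': sets bits 3 6 -> bits=0001001000
After insert 'dog': sets bits 2 4 6 -> bits=0011101000
After insert 'cow': sets bits 1 5 6 -> bits=0111111000
After insert 'rat': sets bits 2 4 6 -> bits=0111111000
After insert 'ram': sets bits 1 3 4 -> bits=0111111000
After insert 'koi': sets bits 0 1 4 -> bits=1111111000

Answer: 1111111000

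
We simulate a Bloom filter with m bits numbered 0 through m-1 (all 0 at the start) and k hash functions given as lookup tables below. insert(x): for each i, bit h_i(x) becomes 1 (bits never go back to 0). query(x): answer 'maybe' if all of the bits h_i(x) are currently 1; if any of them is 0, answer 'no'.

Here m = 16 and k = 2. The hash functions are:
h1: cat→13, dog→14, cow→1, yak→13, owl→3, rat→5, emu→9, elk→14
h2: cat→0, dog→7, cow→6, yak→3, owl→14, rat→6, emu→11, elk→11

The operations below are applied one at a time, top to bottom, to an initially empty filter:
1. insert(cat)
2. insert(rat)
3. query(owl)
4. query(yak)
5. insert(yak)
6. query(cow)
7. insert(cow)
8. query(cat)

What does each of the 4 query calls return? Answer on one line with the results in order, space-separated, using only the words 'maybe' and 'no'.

Answer: no no no maybe

Derivation:
Start: bits=0000000000000000
Op 1: insert cat -> sets bits 0 13 -> bits=1000000000000100
Op 2: insert rat -> sets bits 5 6 -> bits=1000011000000100
Op 3: query owl -> checks bit3=0, bit14=0 (has a 0) -> no
Op 4: query yak -> checks bit3=0, bit13=1 (has a 0) -> no
Op 5: insert yak -> sets bits 3 13 -> bits=1001011000000100
Op 6: query cow -> checks bit1=0, bit6=1 (has a 0) -> no
Op 7: insert cow -> sets bits 1 6 -> bits=1101011000000100
Op 8: query cat -> checks bit0=1, bit13=1 (all 1) -> maybe
Query results in order: no no no maybe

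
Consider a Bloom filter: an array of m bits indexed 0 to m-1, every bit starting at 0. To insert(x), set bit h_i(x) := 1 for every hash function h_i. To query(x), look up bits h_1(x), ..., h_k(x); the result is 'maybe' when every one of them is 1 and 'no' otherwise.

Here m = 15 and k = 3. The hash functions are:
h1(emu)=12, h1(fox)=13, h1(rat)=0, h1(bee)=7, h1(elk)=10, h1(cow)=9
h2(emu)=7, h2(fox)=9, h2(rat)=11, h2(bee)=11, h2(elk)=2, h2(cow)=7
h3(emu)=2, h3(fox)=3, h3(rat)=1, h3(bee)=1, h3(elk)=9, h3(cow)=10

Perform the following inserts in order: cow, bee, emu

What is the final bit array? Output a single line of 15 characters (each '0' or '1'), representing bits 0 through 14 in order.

Answer: 011000010111100

Derivation:
Start: bits=000000000000000
After insert 'cow': sets bits 7 9 10 -> bits=000000010110000
After insert 'bee': sets bits 1 7 11 -> bits=010000010111000
After insert 'emu': sets bits 2 7 12 -> bits=011000010111100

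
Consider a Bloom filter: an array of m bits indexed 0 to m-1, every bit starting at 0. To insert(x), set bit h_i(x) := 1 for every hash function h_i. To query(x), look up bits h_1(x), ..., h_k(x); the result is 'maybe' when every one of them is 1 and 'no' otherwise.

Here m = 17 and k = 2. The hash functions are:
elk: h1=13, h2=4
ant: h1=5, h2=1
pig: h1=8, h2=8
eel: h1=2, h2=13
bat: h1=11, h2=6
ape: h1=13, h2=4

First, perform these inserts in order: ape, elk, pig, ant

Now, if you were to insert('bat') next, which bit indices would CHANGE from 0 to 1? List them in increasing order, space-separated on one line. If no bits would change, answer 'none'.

Start: bits=00000000000000000
After insert 'ape': sets bits 4 13 -> bits=00001000000001000
After insert 'elk': sets bits 4 13 -> bits=00001000000001000
After insert 'pig': sets bits 8 -> bits=00001000100001000
After insert 'ant': sets bits 1 5 -> bits=01001100100001000
insert 'bat' would touch bits 6 11; currently bit6=0, bit11=0
Bits that are 0 among those (would change 0->1): 6 11

Answer: 6 11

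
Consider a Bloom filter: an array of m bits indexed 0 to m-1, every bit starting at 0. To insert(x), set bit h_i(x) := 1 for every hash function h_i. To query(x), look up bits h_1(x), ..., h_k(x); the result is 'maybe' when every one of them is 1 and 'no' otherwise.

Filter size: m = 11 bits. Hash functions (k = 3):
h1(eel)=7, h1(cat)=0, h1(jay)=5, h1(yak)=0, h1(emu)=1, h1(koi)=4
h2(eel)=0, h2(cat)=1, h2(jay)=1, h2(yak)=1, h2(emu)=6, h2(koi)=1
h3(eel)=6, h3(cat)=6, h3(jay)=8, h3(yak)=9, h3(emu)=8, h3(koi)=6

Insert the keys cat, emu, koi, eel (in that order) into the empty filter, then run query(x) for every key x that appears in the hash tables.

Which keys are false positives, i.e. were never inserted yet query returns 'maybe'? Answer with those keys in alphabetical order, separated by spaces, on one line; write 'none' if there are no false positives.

Start: bits=00000000000
After insert 'cat': sets bits 0 1 6 -> bits=11000010000
After insert 'emu': sets bits 1 6 8 -> bits=11000010100
After insert 'koi': sets bits 1 4 6 -> bits=11001010100
After insert 'eel': sets bits 0 6 7 -> bits=11001011100
Not inserted: jay yak — query each against bits=11001011100:
query jay: checks bit1=1, bit5=0, bit8=1 (has a 0) -> no => not a false positive
query yak: checks bit0=1, bit1=1, bit9=0 (has a 0) -> no => not a false positive
False positives (alphabetical): none

Answer: none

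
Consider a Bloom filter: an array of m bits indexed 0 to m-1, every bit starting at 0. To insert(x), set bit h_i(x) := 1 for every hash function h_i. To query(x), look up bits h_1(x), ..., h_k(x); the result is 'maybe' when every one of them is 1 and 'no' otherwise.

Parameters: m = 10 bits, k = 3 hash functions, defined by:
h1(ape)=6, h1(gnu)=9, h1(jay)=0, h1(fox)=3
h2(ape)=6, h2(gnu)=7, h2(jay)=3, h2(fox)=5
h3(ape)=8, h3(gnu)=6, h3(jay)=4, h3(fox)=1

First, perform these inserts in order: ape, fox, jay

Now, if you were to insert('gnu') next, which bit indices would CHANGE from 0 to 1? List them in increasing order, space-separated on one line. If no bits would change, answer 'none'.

Start: bits=0000000000
After insert 'ape': sets bits 6 8 -> bits=0000001010
After insert 'fox': sets bits 1 3 5 -> bits=0101011010
After insert 'jay': sets bits 0 3 4 -> bits=1101111010
insert 'gnu' would touch bits 6 7 9; currently bit6=1, bit7=0, bit9=0
Bits that are 0 among those (would change 0->1): 7 9

Answer: 7 9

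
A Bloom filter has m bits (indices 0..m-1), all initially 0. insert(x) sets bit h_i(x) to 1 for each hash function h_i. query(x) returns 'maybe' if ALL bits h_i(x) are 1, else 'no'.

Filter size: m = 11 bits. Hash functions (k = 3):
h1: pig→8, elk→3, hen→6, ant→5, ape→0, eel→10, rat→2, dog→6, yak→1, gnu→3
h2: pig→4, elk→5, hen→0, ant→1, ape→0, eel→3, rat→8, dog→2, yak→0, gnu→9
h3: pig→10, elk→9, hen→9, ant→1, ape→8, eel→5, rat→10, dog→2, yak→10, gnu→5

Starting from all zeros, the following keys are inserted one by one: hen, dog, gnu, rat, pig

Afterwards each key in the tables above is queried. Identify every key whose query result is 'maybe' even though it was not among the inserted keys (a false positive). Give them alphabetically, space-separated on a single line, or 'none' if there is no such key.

Start: bits=00000000000
After insert 'hen': sets bits 0 6 9 -> bits=10000010010
After insert 'dog': sets bits 2 6 -> bits=10100010010
After insert 'gnu': sets bits 3 5 9 -> bits=10110110010
After insert 'rat': sets bits 2 8 10 -> bits=10110110111
After insert 'pig': sets bits 4 8 10 -> bits=10111110111
Not inserted: ant ape eel elk yak — query each against bits=10111110111:
query ant: checks bit1=0, bit5=1 (has a 0) -> no => not a false positive
query ape: checks bit0=1, bit8=1 (all 1) -> maybe => FALSE POSITIVE
query eel: checks bit3=1, bit5=1, bit10=1 (all 1) -> maybe => FALSE POSITIVE
query elk: checks bit3=1, bit5=1, bit9=1 (all 1) -> maybe => FALSE POSITIVE
query yak: checks bit0=1, bit1=0, bit10=1 (has a 0) -> no => not a false positive
False positives (alphabetical): ape eel elk

Answer: ape eel elk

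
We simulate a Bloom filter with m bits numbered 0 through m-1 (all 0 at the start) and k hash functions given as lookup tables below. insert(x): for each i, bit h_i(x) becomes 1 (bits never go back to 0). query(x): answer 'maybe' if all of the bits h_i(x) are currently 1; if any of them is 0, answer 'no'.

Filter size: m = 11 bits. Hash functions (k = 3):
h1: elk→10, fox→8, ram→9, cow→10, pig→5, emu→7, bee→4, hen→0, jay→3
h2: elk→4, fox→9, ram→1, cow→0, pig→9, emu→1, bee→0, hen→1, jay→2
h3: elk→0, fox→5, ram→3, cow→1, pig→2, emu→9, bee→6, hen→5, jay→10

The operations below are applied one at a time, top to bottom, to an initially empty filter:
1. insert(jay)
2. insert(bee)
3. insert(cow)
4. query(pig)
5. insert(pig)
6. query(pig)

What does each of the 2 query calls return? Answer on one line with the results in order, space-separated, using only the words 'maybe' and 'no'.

Answer: no maybe

Derivation:
Start: bits=00000000000
Op 1: insert jay -> sets bits 2 3 10 -> bits=00110000001
Op 2: insert bee -> sets bits 0 4 6 -> bits=10111010001
Op 3: insert cow -> sets bits 0 1 10 -> bits=11111010001
Op 4: query pig -> checks bit2=1, bit5=0, bit9=0 (has a 0) -> no
Op 5: insert pig -> sets bits 2 5 9 -> bits=11111110011
Op 6: query pig -> checks bit2=1, bit5=1, bit9=1 (all 1) -> maybe
Query results in order: no maybe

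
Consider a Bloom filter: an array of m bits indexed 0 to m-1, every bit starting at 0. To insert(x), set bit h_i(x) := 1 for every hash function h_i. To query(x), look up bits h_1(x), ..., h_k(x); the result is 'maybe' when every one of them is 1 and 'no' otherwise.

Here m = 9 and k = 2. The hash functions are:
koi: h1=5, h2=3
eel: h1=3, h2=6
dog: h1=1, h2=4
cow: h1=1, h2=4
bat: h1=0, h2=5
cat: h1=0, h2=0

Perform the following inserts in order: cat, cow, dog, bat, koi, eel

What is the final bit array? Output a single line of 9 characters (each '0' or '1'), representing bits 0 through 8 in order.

Start: bits=000000000
After insert 'cat': sets bits 0 -> bits=100000000
After insert 'cow': sets bits 1 4 -> bits=110010000
After insert 'dog': sets bits 1 4 -> bits=110010000
After insert 'bat': sets bits 0 5 -> bits=110011000
After insert 'koi': sets bits 3 5 -> bits=110111000
After insert 'eel': sets bits 3 6 -> bits=110111100

Answer: 110111100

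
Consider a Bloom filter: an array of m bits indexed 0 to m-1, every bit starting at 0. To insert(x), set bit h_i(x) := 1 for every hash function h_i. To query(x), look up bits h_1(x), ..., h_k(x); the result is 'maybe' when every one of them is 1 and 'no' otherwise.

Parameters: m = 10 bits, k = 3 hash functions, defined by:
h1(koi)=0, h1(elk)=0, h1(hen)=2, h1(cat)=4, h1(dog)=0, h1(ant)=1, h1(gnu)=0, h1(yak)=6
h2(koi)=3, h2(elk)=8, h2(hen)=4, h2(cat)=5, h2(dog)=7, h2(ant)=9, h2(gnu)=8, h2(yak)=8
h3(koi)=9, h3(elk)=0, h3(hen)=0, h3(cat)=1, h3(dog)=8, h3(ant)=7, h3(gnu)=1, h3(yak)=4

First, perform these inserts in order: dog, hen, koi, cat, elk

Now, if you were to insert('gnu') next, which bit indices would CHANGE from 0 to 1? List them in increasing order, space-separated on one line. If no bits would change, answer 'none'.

Start: bits=0000000000
After insert 'dog': sets bits 0 7 8 -> bits=1000000110
After insert 'hen': sets bits 0 2 4 -> bits=1010100110
After insert 'koi': sets bits 0 3 9 -> bits=1011100111
After insert 'cat': sets bits 1 4 5 -> bits=1111110111
After insert 'elk': sets bits 0 8 -> bits=1111110111
insert 'gnu' would touch bits 0 1 8; currently bit0=1, bit1=1, bit8=1
Bits that are 0 among those (would change 0->1): none

Answer: none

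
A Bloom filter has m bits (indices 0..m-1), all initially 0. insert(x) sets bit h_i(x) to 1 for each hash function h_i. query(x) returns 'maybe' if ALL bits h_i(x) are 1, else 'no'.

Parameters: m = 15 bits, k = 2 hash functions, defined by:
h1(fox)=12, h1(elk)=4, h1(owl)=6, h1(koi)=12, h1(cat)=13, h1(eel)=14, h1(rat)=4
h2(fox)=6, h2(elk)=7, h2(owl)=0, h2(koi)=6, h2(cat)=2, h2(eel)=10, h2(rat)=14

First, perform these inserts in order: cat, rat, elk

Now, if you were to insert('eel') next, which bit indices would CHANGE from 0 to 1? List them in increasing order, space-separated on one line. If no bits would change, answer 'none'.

Answer: 10

Derivation:
Start: bits=000000000000000
After insert 'cat': sets bits 2 13 -> bits=001000000000010
After insert 'rat': sets bits 4 14 -> bits=001010000000011
After insert 'elk': sets bits 4 7 -> bits=001010010000011
insert 'eel' would touch bits 10 14; currently bit10=0, bit14=1
Bits that are 0 among those (would change 0->1): 10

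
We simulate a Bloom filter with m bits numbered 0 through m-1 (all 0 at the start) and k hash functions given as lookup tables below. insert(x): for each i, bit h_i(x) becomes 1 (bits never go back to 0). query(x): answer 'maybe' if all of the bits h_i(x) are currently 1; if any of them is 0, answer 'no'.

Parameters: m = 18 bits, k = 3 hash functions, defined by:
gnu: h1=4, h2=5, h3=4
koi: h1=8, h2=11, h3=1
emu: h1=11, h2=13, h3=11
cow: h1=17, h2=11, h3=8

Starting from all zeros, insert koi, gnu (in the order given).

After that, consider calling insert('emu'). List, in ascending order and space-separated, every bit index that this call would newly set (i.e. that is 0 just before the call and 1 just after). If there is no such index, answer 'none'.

Start: bits=000000000000000000
After insert 'koi': sets bits 1 8 11 -> bits=010000001001000000
After insert 'gnu': sets bits 4 5 -> bits=010011001001000000
insert 'emu' would touch bits 11 13; currently bit11=1, bit13=0
Bits that are 0 among those (would change 0->1): 13

Answer: 13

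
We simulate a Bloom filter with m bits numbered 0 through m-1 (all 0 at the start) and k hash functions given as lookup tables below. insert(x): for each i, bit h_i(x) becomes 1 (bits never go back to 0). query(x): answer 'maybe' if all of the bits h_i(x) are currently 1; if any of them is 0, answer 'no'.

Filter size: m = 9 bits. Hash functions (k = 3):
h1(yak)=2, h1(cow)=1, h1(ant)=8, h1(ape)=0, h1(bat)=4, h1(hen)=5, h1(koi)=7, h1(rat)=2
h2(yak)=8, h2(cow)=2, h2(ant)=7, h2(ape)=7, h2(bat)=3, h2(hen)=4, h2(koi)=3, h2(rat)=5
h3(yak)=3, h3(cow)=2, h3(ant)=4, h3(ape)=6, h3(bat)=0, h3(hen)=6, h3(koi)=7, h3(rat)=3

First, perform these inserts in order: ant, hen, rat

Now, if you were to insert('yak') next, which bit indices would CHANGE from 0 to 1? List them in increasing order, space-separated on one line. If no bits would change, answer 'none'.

Answer: none

Derivation:
Start: bits=000000000
After insert 'ant': sets bits 4 7 8 -> bits=000010011
After insert 'hen': sets bits 4 5 6 -> bits=000011111
After insert 'rat': sets bits 2 3 5 -> bits=001111111
insert 'yak' would touch bits 2 3 8; currently bit2=1, bit3=1, bit8=1
Bits that are 0 among those (would change 0->1): none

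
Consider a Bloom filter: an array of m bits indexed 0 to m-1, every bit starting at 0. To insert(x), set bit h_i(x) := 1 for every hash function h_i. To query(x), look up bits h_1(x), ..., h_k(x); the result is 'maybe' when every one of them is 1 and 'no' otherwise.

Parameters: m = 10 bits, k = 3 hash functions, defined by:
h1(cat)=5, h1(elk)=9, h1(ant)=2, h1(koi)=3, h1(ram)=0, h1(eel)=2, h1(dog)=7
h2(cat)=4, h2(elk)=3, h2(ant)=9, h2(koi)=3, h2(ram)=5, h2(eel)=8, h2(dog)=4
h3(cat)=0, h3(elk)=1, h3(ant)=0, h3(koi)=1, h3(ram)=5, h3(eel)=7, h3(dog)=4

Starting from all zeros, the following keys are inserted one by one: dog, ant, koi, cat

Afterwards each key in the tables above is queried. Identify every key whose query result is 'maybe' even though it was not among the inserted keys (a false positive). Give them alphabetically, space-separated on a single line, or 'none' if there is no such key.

Start: bits=0000000000
After insert 'dog': sets bits 4 7 -> bits=0000100100
After insert 'ant': sets bits 0 2 9 -> bits=1010100101
After insert 'koi': sets bits 1 3 -> bits=1111100101
After insert 'cat': sets bits 0 4 5 -> bits=1111110101
Not inserted: eel elk ram — query each against bits=1111110101:
query eel: checks bit2=1, bit7=1, bit8=0 (has a 0) -> no => not a false positive
query elk: checks bit1=1, bit3=1, bit9=1 (all 1) -> maybe => FALSE POSITIVE
query ram: checks bit0=1, bit5=1 (all 1) -> maybe => FALSE POSITIVE
False positives (alphabetical): elk ram

Answer: elk ram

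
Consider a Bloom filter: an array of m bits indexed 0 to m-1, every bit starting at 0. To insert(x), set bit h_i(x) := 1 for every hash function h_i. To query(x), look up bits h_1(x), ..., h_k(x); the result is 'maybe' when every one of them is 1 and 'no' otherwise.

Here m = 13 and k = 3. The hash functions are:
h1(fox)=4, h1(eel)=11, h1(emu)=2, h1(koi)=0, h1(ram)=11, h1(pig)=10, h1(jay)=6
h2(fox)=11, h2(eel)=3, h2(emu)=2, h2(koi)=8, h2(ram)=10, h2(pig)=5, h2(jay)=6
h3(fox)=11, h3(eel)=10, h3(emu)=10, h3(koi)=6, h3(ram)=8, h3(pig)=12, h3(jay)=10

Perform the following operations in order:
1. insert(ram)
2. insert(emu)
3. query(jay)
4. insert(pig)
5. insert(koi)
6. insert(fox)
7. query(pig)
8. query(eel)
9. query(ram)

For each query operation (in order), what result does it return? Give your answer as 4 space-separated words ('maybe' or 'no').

Answer: no maybe no maybe

Derivation:
Start: bits=0000000000000
Op 1: insert ram -> sets bits 8 10 11 -> bits=0000000010110
Op 2: insert emu -> sets bits 2 10 -> bits=0010000010110
Op 3: query jay -> checks bit6=0, bit10=1 (has a 0) -> no
Op 4: insert pig -> sets bits 5 10 12 -> bits=0010010010111
Op 5: insert koi -> sets bits 0 6 8 -> bits=1010011010111
Op 6: insert fox -> sets bits 4 11 -> bits=1010111010111
Op 7: query pig -> checks bit5=1, bit10=1, bit12=1 (all 1) -> maybe
Op 8: query eel -> checks bit3=0, bit10=1, bit11=1 (has a 0) -> no
Op 9: query ram -> checks bit8=1, bit10=1, bit11=1 (all 1) -> maybe
Query results in order: no maybe no maybe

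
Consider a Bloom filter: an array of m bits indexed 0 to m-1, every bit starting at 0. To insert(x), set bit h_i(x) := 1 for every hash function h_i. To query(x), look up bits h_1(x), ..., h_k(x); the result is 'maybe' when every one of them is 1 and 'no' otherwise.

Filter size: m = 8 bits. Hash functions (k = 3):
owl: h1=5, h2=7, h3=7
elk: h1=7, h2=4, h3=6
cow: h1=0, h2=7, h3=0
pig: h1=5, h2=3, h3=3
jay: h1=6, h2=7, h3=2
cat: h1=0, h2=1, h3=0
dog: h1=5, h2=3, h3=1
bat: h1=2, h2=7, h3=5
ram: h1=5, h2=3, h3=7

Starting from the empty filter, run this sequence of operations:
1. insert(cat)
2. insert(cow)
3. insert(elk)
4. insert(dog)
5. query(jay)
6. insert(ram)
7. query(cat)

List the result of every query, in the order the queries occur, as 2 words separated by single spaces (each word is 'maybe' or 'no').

Start: bits=00000000
Op 1: insert cat -> sets bits 0 1 -> bits=11000000
Op 2: insert cow -> sets bits 0 7 -> bits=11000001
Op 3: insert elk -> sets bits 4 6 7 -> bits=11001011
Op 4: insert dog -> sets bits 1 3 5 -> bits=11011111
Op 5: query jay -> checks bit2=0, bit6=1, bit7=1 (has a 0) -> no
Op 6: insert ram -> sets bits 3 5 7 -> bits=11011111
Op 7: query cat -> checks bit0=1, bit1=1 (all 1) -> maybe
Query results in order: no maybe

Answer: no maybe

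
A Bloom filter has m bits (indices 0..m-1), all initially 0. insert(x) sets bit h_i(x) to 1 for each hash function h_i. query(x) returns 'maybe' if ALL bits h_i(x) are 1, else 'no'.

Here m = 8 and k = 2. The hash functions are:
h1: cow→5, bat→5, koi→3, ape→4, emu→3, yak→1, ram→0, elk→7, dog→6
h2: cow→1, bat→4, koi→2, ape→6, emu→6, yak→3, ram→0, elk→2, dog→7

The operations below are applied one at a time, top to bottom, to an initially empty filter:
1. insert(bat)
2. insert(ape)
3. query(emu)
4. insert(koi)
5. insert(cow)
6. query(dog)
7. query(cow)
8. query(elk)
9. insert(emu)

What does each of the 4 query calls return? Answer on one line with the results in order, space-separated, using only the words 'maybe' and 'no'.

Start: bits=00000000
Op 1: insert bat -> sets bits 4 5 -> bits=00001100
Op 2: insert ape -> sets bits 4 6 -> bits=00001110
Op 3: query emu -> checks bit3=0, bit6=1 (has a 0) -> no
Op 4: insert koi -> sets bits 2 3 -> bits=00111110
Op 5: insert cow -> sets bits 1 5 -> bits=01111110
Op 6: query dog -> checks bit6=1, bit7=0 (has a 0) -> no
Op 7: query cow -> checks bit1=1, bit5=1 (all 1) -> maybe
Op 8: query elk -> checks bit2=1, bit7=0 (has a 0) -> no
Op 9: insert emu -> sets bits 3 6 -> bits=01111110
Query results in order: no no maybe no

Answer: no no maybe no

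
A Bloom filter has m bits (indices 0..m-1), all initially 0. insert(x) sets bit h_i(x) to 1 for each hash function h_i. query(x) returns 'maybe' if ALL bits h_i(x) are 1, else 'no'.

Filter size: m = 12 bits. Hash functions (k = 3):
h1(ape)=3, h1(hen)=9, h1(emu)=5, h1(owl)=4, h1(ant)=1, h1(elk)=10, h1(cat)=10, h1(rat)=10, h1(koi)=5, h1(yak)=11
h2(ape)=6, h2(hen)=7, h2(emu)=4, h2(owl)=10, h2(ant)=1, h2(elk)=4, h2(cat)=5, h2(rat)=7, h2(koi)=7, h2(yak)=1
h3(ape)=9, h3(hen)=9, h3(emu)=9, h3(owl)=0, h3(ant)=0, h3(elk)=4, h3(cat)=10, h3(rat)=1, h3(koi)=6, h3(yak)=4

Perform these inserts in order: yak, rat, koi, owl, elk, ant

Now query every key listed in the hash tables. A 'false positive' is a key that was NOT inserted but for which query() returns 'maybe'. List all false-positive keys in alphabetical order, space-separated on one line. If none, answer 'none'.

Answer: cat

Derivation:
Start: bits=000000000000
After insert 'yak': sets bits 1 4 11 -> bits=010010000001
After insert 'rat': sets bits 1 7 10 -> bits=010010010011
After insert 'koi': sets bits 5 6 7 -> bits=010011110011
After insert 'owl': sets bits 0 4 10 -> bits=110011110011
After insert 'elk': sets bits 4 10 -> bits=110011110011
After insert 'ant': sets bits 0 1 -> bits=110011110011
Not inserted: ape cat emu hen — query each against bits=110011110011:
query ape: checks bit3=0, bit6=1, bit9=0 (has a 0) -> no => not a false positive
query cat: checks bit5=1, bit10=1 (all 1) -> maybe => FALSE POSITIVE
query emu: checks bit4=1, bit5=1, bit9=0 (has a 0) -> no => not a false positive
query hen: checks bit7=1, bit9=0 (has a 0) -> no => not a false positive
False positives (alphabetical): cat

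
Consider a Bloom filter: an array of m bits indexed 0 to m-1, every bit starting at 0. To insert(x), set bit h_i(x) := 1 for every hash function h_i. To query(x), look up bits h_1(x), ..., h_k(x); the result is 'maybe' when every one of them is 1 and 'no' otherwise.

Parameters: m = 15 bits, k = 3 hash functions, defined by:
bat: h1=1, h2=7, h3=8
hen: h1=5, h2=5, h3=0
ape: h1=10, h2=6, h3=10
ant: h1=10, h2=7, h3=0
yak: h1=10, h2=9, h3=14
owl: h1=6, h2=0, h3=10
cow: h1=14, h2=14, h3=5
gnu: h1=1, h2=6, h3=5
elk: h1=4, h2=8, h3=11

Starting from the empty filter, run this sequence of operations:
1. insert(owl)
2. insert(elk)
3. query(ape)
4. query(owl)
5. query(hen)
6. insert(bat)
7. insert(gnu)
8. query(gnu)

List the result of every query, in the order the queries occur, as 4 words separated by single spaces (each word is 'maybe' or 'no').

Answer: maybe maybe no maybe

Derivation:
Start: bits=000000000000000
Op 1: insert owl -> sets bits 0 6 10 -> bits=100000100010000
Op 2: insert elk -> sets bits 4 8 11 -> bits=100010101011000
Op 3: query ape -> checks bit6=1, bit10=1 (all 1) -> maybe
Op 4: query owl -> checks bit0=1, bit6=1, bit10=1 (all 1) -> maybe
Op 5: query hen -> checks bit0=1, bit5=0 (has a 0) -> no
Op 6: insert bat -> sets bits 1 7 8 -> bits=110010111011000
Op 7: insert gnu -> sets bits 1 5 6 -> bits=110011111011000
Op 8: query gnu -> checks bit1=1, bit5=1, bit6=1 (all 1) -> maybe
Query results in order: maybe maybe no maybe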